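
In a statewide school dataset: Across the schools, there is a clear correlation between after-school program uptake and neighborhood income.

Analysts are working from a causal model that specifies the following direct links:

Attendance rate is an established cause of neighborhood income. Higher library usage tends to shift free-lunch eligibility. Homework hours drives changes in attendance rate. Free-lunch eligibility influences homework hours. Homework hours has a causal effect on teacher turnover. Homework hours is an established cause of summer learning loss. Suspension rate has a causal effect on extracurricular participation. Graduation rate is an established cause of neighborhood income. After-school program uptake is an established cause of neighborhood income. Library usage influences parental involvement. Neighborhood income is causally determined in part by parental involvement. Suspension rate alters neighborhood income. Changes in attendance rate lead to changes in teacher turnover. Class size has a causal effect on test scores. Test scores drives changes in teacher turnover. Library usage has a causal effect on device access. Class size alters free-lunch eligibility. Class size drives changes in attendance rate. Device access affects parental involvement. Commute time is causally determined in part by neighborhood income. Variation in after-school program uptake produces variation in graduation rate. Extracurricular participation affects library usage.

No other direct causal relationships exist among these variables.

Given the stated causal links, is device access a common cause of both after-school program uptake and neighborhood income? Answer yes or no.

Device access has no stated causal path to after-school program uptake. A confounder must cause both variables, so device access does not qualify.

no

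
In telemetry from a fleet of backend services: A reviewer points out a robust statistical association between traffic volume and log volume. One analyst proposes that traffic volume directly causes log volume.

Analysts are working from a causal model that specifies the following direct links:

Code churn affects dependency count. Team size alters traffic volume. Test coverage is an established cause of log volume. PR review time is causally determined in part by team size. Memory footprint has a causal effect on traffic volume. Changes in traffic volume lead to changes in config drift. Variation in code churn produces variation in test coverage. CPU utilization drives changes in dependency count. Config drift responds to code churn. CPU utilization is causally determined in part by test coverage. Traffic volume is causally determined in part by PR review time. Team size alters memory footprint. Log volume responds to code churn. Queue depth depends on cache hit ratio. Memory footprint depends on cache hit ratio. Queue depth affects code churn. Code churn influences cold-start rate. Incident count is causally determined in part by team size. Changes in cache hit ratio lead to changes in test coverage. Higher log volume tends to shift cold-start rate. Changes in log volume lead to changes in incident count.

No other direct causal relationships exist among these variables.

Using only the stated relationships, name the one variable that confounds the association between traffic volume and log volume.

cache hit ratio

Cache hit ratio has a causal path to traffic volume (cache hit ratio → memory footprint → traffic volume) and a separate causal path to log volume (cache hit ratio → test coverage → log volume), so it is a common cause of both.
No stated relationship gives traffic volume a causal route to log volume, so the correlation is explained by the shared upstream cause rather than a direct effect.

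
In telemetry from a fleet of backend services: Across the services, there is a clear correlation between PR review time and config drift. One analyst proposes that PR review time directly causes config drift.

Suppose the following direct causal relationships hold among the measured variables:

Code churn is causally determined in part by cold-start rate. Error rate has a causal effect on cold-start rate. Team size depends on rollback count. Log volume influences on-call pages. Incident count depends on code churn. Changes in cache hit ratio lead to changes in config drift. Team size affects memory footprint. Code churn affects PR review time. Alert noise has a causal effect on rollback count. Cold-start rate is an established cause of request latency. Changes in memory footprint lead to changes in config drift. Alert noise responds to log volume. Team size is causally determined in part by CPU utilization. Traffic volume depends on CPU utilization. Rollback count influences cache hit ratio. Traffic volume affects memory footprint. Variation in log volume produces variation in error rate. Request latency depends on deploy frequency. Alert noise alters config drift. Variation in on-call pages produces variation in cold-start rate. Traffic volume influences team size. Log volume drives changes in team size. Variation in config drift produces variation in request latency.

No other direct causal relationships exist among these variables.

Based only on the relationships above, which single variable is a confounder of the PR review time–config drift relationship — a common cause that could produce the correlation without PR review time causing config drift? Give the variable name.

log volume

Log volume has a causal path to PR review time (log volume → error rate → cold-start rate → code churn → PR review time) and a separate causal path to config drift (log volume → alert noise → config drift), so it is a common cause of both.
No stated relationship gives PR review time a causal route to config drift, so the correlation is explained by the shared upstream cause rather than a direct effect.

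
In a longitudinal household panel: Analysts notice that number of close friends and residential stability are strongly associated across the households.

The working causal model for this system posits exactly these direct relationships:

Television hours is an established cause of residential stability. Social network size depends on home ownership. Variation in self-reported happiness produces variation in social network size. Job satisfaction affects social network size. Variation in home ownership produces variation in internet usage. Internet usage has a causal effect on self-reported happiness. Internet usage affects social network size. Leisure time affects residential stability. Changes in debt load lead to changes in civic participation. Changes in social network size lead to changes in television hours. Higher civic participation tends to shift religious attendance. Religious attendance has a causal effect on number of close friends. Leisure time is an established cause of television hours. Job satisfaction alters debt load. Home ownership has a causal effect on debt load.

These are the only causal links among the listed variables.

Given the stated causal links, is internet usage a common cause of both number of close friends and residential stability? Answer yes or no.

Internet usage has no stated causal path to number of close friends. A confounder must cause both variables, so internet usage does not qualify.

no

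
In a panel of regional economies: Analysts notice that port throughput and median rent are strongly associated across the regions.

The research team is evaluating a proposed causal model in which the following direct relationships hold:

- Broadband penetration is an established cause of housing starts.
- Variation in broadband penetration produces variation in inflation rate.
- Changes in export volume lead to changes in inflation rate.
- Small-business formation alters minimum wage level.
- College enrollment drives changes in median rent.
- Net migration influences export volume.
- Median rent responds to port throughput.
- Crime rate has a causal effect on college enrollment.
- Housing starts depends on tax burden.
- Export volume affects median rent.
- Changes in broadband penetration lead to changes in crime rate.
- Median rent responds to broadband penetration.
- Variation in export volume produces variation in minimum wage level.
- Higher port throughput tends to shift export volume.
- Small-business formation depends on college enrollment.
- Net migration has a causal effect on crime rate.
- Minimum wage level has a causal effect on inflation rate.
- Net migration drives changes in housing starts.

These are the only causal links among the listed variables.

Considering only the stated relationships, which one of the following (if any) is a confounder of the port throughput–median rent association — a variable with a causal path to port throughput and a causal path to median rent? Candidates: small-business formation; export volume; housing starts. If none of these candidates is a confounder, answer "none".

none

None of the listed candidates has causal paths to both port throughput and median rent in the stated relationships, so none is a common cause.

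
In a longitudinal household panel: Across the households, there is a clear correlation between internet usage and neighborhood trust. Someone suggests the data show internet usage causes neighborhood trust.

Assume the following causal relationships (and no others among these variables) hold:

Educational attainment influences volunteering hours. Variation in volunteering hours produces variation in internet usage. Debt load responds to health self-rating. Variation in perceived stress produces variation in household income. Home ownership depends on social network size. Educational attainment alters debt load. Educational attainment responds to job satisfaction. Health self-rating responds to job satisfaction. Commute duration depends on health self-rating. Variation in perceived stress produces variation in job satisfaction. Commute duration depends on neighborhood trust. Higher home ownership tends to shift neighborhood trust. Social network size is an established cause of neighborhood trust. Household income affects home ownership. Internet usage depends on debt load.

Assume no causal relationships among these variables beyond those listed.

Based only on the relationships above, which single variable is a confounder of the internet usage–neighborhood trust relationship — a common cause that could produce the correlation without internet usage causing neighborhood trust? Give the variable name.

perceived stress

Perceived stress has a causal path to internet usage (perceived stress → job satisfaction → educational attainment → debt load → internet usage) and a separate causal path to neighborhood trust (perceived stress → household income → home ownership → neighborhood trust), so it is a common cause of both.
No stated relationship gives internet usage a causal route to neighborhood trust, so the correlation is explained by the shared upstream cause rather than a direct effect.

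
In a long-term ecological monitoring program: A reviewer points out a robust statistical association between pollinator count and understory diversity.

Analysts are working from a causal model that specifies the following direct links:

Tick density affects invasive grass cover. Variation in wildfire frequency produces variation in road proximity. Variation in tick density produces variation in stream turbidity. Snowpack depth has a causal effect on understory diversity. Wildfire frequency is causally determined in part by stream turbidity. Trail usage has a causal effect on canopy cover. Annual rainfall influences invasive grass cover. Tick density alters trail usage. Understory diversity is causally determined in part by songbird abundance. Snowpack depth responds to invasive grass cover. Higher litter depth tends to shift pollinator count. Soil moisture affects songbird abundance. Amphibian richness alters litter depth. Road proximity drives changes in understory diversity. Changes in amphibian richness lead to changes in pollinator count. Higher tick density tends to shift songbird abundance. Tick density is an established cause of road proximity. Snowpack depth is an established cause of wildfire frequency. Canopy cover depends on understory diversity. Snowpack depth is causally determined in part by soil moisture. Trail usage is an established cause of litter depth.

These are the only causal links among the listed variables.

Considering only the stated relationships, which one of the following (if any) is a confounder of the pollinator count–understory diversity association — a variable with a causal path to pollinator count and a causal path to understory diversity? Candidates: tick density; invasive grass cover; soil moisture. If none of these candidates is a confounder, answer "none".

Tick density causes pollinator count (tick density → trail usage → litter depth → pollinator count) and also causes understory diversity (tick density → road proximity → understory diversity); it is a common cause of both.
Each of the other candidates lacks a causal path to at least one of pollinator count and understory diversity, so they do not confound the relationship.

tick density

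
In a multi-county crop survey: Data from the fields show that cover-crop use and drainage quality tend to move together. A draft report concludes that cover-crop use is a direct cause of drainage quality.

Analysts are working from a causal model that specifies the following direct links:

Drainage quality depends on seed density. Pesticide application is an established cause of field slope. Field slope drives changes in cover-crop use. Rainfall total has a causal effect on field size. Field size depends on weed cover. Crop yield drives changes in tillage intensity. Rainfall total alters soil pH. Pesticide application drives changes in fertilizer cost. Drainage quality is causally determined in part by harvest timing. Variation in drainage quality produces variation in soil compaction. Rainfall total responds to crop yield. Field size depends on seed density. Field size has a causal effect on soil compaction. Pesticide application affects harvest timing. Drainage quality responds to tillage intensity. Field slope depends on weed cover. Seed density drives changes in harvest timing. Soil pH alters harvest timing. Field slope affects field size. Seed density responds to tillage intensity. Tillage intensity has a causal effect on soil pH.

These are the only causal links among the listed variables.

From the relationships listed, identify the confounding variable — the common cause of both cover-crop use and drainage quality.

Pesticide application has a causal path to cover-crop use (pesticide application → field slope → cover-crop use) and a separate causal path to drainage quality (pesticide application → harvest timing → drainage quality), so it is a common cause of both.
No stated relationship gives cover-crop use a causal route to drainage quality, so the correlation is explained by the shared upstream cause rather than a direct effect.

pesticide application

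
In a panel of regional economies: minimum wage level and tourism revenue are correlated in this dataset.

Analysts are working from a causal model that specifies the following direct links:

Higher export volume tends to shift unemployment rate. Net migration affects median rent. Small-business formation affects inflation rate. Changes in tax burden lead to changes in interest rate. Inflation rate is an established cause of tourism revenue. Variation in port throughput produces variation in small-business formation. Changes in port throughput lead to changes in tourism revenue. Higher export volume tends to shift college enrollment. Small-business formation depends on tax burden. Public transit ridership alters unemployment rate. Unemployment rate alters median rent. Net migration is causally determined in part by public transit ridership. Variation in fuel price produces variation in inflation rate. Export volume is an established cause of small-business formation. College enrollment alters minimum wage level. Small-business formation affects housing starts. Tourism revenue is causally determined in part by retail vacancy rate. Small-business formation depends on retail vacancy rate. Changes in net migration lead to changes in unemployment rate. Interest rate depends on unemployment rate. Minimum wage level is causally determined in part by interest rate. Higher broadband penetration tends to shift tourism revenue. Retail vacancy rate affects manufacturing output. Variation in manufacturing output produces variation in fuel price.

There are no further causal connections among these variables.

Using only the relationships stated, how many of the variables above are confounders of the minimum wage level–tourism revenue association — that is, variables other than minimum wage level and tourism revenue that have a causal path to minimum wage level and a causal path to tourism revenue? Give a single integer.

2

The common causes are: export volume (to minimum wage level via export volume → college enrollment → minimum wage level; to tourism revenue via export volume → small-business formation → inflation rate → tourism revenue); tax burden (to minimum wage level via tax burden → interest rate → minimum wage level; to tourism revenue via tax burden → small-business formation → inflation rate → tourism revenue).
Every other variable lacks a causal path to at least one of minimum wage level and tourism revenue.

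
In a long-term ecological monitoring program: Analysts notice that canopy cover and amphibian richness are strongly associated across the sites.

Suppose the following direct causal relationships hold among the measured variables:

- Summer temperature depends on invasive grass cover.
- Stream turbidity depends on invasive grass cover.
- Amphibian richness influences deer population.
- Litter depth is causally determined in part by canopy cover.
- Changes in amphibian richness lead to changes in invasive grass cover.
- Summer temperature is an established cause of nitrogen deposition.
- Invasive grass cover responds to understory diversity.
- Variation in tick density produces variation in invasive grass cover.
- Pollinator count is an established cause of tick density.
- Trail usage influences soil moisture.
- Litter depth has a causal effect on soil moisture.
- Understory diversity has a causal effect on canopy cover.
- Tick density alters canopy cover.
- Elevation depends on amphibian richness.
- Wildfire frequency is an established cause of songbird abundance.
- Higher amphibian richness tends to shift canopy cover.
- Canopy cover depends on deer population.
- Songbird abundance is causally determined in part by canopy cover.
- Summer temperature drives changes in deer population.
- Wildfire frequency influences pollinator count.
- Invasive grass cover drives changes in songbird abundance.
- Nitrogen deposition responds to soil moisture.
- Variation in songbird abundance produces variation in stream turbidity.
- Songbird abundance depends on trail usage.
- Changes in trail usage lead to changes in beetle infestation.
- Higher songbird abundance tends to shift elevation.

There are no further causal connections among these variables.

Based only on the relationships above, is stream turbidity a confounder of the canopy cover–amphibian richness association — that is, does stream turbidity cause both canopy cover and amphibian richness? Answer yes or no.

no

Stream turbidity has no stated causal path to either canopy cover or amphibian richness. A confounder must cause both variables, so stream turbidity does not qualify.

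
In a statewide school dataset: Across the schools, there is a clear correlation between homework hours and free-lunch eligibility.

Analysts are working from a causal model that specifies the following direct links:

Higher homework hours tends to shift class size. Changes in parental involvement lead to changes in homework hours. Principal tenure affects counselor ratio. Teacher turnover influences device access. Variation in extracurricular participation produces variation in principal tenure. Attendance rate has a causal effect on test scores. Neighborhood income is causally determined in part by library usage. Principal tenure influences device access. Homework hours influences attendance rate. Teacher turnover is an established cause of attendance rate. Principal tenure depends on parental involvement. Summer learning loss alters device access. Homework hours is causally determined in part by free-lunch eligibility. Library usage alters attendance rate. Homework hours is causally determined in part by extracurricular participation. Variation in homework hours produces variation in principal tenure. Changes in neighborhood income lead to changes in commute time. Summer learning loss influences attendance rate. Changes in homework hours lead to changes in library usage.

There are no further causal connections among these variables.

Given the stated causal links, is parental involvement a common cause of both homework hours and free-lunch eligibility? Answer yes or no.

no

Parental involvement has no stated causal path to free-lunch eligibility. A confounder must cause both variables, so parental involvement does not qualify.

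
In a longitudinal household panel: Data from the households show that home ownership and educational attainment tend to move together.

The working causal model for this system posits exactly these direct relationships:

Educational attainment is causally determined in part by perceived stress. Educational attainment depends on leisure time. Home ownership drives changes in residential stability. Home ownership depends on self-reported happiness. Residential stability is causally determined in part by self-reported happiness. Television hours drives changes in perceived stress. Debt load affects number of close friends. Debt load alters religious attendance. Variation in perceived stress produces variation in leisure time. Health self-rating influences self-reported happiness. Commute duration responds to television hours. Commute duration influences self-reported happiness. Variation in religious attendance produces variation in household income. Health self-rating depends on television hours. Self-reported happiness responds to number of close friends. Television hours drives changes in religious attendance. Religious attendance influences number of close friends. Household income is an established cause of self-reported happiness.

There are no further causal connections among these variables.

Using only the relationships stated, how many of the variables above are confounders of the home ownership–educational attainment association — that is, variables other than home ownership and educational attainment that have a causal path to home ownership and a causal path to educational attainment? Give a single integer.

1

The common causes are: television hours (to home ownership via television hours → health self-rating → self-reported happiness → home ownership; to educational attainment via television hours → perceived stress → educational attainment).
Every other variable lacks a causal path to at least one of home ownership and educational attainment.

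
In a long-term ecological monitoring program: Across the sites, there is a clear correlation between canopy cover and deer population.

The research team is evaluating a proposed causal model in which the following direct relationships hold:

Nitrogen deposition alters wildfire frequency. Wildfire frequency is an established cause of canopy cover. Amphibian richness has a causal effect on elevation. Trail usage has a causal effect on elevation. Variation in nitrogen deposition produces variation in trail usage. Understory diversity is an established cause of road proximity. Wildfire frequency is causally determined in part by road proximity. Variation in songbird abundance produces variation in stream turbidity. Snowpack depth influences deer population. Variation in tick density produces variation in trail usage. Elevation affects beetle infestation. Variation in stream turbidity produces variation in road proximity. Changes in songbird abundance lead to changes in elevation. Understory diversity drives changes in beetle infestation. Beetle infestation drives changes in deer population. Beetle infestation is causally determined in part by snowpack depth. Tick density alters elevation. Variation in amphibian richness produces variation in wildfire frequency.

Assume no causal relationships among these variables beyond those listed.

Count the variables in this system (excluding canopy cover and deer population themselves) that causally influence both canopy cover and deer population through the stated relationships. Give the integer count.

The common causes are: amphibian richness (to canopy cover via amphibian richness → wildfire frequency → canopy cover; to deer population via amphibian richness → elevation → beetle infestation → deer population); nitrogen deposition (to canopy cover via nitrogen deposition → wildfire frequency → canopy cover; to deer population via nitrogen deposition → trail usage → elevation → beetle infestation → deer population); songbird abundance (to canopy cover via songbird abundance → stream turbidity → road proximity → wildfire frequency → canopy cover; to deer population via songbird abundance → elevation → beetle infestation → deer population); understory diversity (to canopy cover via understory diversity → road proximity → wildfire frequency → canopy cover; to deer population via understory diversity → beetle infestation → deer population).
Every other variable lacks a causal path to at least one of canopy cover and deer population.

4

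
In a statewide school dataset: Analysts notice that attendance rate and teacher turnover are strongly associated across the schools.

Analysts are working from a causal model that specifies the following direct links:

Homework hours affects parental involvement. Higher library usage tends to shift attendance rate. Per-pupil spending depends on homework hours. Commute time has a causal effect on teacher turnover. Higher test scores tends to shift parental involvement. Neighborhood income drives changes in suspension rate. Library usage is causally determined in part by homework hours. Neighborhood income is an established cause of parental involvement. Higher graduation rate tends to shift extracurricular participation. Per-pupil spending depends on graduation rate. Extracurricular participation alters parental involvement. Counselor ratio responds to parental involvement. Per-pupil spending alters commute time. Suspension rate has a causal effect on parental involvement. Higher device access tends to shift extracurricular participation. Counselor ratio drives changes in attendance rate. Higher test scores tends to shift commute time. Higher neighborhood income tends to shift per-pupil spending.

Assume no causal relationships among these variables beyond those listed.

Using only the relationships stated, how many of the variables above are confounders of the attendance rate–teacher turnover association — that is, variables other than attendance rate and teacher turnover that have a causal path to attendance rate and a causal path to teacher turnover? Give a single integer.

4

The common causes are: graduation rate (to attendance rate via graduation rate → extracurricular participation → parental involvement → counselor ratio → attendance rate; to teacher turnover via graduation rate → per-pupil spending → commute time → teacher turnover); homework hours (to attendance rate via homework hours → library usage → attendance rate; to teacher turnover via homework hours → per-pupil spending → commute time → teacher turnover); neighborhood income (to attendance rate via neighborhood income → parental involvement → counselor ratio → attendance rate; to teacher turnover via neighborhood income → per-pupil spending → commute time → teacher turnover); test scores (to attendance rate via test scores → parental involvement → counselor ratio → attendance rate; to teacher turnover via test scores → commute time → teacher turnover).
Every other variable lacks a causal path to at least one of attendance rate and teacher turnover.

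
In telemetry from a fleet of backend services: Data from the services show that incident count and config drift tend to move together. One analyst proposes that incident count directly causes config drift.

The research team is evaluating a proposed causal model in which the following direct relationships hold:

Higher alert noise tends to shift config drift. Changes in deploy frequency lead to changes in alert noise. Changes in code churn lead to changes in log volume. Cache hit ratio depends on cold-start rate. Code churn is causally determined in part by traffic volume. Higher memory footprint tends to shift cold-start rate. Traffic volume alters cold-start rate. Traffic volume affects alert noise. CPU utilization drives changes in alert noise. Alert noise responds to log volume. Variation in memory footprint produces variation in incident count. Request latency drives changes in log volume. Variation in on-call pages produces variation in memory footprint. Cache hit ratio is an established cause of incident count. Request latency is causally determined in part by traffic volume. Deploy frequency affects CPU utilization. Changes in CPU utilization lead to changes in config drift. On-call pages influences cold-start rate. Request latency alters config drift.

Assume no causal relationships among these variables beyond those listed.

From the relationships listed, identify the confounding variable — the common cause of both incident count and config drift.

traffic volume

Traffic volume has a causal path to incident count (traffic volume → cold-start rate → cache hit ratio → incident count) and a separate causal path to config drift (traffic volume → alert noise → config drift), so it is a common cause of both.
No stated relationship gives incident count a causal route to config drift, so the correlation is explained by the shared upstream cause rather than a direct effect.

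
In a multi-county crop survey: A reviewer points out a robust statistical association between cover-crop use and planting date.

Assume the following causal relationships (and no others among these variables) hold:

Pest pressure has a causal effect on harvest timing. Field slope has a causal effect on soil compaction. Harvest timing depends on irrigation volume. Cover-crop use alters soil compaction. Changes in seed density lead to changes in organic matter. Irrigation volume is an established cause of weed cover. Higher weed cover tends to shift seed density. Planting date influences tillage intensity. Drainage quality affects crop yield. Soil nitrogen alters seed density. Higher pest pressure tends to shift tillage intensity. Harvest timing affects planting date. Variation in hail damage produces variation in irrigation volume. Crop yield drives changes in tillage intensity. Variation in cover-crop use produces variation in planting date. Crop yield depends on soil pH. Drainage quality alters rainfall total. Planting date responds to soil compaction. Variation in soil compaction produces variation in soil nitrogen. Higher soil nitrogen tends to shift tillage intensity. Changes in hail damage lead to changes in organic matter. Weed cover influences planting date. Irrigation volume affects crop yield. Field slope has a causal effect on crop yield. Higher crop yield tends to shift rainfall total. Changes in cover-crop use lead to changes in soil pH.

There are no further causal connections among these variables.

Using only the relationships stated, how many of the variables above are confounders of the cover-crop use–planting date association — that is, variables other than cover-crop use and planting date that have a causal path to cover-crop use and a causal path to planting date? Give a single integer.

No listed variable has a causal path to both cover-crop use and planting date, so there are no common causes.

0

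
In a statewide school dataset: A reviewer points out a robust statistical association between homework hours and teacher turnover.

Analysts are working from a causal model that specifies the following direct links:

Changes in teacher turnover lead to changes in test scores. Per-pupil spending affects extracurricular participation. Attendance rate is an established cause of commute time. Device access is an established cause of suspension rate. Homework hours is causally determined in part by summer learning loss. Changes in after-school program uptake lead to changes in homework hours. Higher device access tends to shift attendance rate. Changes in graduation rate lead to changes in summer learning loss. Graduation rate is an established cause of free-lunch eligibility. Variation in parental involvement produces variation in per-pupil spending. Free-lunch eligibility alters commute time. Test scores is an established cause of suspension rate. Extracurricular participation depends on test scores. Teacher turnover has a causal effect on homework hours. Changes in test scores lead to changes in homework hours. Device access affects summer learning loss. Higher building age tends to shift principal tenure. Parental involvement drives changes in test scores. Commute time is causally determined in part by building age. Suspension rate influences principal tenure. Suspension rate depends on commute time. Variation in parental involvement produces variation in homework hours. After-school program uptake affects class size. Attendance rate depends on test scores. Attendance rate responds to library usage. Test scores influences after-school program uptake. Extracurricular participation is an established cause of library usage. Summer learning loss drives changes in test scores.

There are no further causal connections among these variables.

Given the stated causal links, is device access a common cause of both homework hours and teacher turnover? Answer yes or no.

no

Device access has no stated causal path to teacher turnover. A confounder must cause both variables, so device access does not qualify.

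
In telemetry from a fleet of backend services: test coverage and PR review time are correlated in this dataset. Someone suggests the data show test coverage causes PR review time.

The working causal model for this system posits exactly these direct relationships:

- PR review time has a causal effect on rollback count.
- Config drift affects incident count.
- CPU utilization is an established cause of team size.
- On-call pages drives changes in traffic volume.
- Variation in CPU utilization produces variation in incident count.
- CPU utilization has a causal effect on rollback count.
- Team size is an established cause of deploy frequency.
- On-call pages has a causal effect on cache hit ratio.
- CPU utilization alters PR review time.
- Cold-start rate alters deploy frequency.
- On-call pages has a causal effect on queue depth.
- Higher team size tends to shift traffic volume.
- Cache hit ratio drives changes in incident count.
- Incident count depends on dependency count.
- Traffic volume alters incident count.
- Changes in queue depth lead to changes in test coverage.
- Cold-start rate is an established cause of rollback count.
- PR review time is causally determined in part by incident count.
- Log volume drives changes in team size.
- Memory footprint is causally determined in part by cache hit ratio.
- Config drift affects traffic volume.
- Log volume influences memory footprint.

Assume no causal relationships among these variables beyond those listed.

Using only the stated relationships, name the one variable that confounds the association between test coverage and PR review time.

On-call pages has a causal path to test coverage (on-call pages → queue depth → test coverage) and a separate causal path to PR review time (on-call pages → cache hit ratio → incident count → PR review time), so it is a common cause of both.
No stated relationship gives test coverage a causal route to PR review time, so the correlation is explained by the shared upstream cause rather than a direct effect.

on-call pages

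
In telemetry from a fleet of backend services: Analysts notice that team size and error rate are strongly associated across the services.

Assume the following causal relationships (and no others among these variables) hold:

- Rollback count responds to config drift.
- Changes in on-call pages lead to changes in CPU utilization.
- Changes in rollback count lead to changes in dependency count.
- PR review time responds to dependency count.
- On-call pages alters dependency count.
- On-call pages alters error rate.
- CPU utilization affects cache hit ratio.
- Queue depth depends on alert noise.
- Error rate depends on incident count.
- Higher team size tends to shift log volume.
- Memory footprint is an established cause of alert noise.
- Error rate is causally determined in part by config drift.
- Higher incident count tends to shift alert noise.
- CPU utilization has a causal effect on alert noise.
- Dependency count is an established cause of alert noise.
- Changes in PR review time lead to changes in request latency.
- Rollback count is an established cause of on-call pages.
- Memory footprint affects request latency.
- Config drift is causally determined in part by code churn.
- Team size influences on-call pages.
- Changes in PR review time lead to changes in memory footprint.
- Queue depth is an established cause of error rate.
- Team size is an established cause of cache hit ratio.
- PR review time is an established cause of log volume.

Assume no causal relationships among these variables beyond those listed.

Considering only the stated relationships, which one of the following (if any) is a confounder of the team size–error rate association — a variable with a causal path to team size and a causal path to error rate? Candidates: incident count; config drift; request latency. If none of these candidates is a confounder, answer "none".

none

None of the listed candidates has causal paths to both team size and error rate in the stated relationships, so none is a common cause.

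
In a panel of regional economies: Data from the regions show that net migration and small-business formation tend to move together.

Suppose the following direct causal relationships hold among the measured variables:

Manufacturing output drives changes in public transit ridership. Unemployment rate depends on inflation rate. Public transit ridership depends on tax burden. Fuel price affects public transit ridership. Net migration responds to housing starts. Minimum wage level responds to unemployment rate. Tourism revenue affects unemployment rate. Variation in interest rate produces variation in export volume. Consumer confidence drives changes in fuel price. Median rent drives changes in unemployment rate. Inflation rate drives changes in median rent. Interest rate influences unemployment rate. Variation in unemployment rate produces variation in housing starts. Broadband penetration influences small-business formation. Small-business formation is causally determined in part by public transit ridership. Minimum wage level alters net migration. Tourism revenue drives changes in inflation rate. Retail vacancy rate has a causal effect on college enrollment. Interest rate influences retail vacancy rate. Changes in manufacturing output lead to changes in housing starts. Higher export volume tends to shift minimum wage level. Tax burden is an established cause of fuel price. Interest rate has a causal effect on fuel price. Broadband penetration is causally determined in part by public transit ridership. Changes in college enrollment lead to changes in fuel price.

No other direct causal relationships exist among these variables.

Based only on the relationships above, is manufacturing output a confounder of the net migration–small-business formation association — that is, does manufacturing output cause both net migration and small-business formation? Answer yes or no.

Manufacturing output has a causal path to net migration (manufacturing output → housing starts → net migration) and to small-business formation (manufacturing output → public transit ridership → small-business formation), so it is a common cause of both — a confounder.

yes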